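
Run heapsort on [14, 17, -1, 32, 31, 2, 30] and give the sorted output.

Build heap: [32, 31, 30, 17, 14, 2, -1]
Extract 32: [31, 17, 30, -1, 14, 2, 32]
Extract 31: [30, 17, 2, -1, 14, 31, 32]
Extract 30: [17, 14, 2, -1, 30, 31, 32]
Extract 17: [14, -1, 2, 17, 30, 31, 32]
Extract 14: [2, -1, 14, 17, 30, 31, 32]
Extract 2: [-1, 2, 14, 17, 30, 31, 32]


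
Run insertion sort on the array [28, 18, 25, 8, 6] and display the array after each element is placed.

First element 28 is already 'sorted'
Insert 18: shifted 1 elements -> [18, 28, 25, 8, 6]
Insert 25: shifted 1 elements -> [18, 25, 28, 8, 6]
Insert 8: shifted 3 elements -> [8, 18, 25, 28, 6]
Insert 6: shifted 4 elements -> [6, 8, 18, 25, 28]


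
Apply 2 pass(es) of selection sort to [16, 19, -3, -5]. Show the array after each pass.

Pass 1: Select minimum -5 at index 3, swap -> [-5, 19, -3, 16]
Pass 2: Select minimum -3 at index 2, swap -> [-5, -3, 19, 16]


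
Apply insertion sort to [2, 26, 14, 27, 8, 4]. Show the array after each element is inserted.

First element 2 is already 'sorted'
Insert 26: shifted 0 elements -> [2, 26, 14, 27, 8, 4]
Insert 14: shifted 1 elements -> [2, 14, 26, 27, 8, 4]
Insert 27: shifted 0 elements -> [2, 14, 26, 27, 8, 4]
Insert 8: shifted 3 elements -> [2, 8, 14, 26, 27, 4]
Insert 4: shifted 4 elements -> [2, 4, 8, 14, 26, 27]


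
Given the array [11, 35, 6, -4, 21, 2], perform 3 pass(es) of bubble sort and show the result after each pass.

After pass 1: [11, 6, -4, 21, 2, 35] (4 swaps)
After pass 2: [6, -4, 11, 2, 21, 35] (3 swaps)
After pass 3: [-4, 6, 2, 11, 21, 35] (2 swaps)
Total swaps: 9


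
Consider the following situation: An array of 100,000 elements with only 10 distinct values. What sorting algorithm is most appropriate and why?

Best choice: 3-way quicksort or Counting sort
Reason: 3-way (Dutch national flag) partitioning groups every copy of the pivot together, so with only d=10 distinct keys quicksort finishes in O(n log d) expected time, which is effectively linear; counting sort runs in O(n + k) where k is the size of the key range (not the number of distinct values), so it is linear when the 10 values are integers drawn from a small known range


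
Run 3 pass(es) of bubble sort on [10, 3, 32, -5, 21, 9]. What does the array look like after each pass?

After pass 1: [3, 10, -5, 21, 9, 32] (4 swaps)
After pass 2: [3, -5, 10, 9, 21, 32] (2 swaps)
After pass 3: [-5, 3, 9, 10, 21, 32] (2 swaps)
Total swaps: 8


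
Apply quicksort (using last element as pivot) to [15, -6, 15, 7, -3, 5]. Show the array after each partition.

Partition 1: pivot=5 at index 2 -> [-6, -3, 5, 7, 15, 15]
Partition 2: pivot=-3 at index 1 -> [-6, -3, 5, 7, 15, 15]
Partition 3: pivot=15 at index 5 -> [-6, -3, 5, 7, 15, 15]
Partition 4: pivot=15 at index 4 -> [-6, -3, 5, 7, 15, 15]


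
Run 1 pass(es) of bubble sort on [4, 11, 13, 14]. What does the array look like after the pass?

After pass 1: [4, 11, 13, 14] (0 swaps)
Total swaps: 0


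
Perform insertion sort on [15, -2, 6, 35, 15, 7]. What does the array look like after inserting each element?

First element 15 is already 'sorted'
Insert -2: shifted 1 elements -> [-2, 15, 6, 35, 15, 7]
Insert 6: shifted 1 elements -> [-2, 6, 15, 35, 15, 7]
Insert 35: shifted 0 elements -> [-2, 6, 15, 35, 15, 7]
Insert 15: shifted 1 elements -> [-2, 6, 15, 15, 35, 7]
Insert 7: shifted 3 elements -> [-2, 6, 7, 15, 15, 35]


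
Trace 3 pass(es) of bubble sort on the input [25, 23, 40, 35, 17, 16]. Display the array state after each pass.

After pass 1: [23, 25, 35, 17, 16, 40] (4 swaps)
After pass 2: [23, 25, 17, 16, 35, 40] (2 swaps)
After pass 3: [23, 17, 16, 25, 35, 40] (2 swaps)
Total swaps: 8


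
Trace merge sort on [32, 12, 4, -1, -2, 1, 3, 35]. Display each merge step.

Divide and conquer:
  Merge [32] + [12] -> [12, 32]
  Merge [4] + [-1] -> [-1, 4]
  Merge [12, 32] + [-1, 4] -> [-1, 4, 12, 32]
  Merge [-2] + [1] -> [-2, 1]
  Merge [3] + [35] -> [3, 35]
  Merge [-2, 1] + [3, 35] -> [-2, 1, 3, 35]
  Merge [-1, 4, 12, 32] + [-2, 1, 3, 35] -> [-2, -1, 1, 3, 4, 12, 32, 35]


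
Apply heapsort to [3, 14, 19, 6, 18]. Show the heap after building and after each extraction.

Build heap: [19, 18, 3, 6, 14]
Extract 19: [18, 14, 3, 6, 19]
Extract 18: [14, 6, 3, 18, 19]
Extract 14: [6, 3, 14, 18, 19]
Extract 6: [3, 6, 14, 18, 19]


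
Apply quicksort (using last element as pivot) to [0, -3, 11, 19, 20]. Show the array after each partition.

Partition 1: pivot=20 at index 4 -> [0, -3, 11, 19, 20]
Partition 2: pivot=19 at index 3 -> [0, -3, 11, 19, 20]
Partition 3: pivot=11 at index 2 -> [0, -3, 11, 19, 20]
Partition 4: pivot=-3 at index 0 -> [-3, 0, 11, 19, 20]


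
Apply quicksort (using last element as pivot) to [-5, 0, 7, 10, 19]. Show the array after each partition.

Partition 1: pivot=19 at index 4 -> [-5, 0, 7, 10, 19]
Partition 2: pivot=10 at index 3 -> [-5, 0, 7, 10, 19]
Partition 3: pivot=7 at index 2 -> [-5, 0, 7, 10, 19]
Partition 4: pivot=0 at index 1 -> [-5, 0, 7, 10, 19]


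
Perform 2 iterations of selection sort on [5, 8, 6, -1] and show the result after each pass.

Pass 1: Select minimum -1 at index 3, swap -> [-1, 8, 6, 5]
Pass 2: Select minimum 5 at index 3, swap -> [-1, 5, 6, 8]


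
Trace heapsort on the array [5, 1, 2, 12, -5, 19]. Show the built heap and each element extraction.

Build heap: [19, 12, 5, 1, -5, 2]
Extract 19: [12, 2, 5, 1, -5, 19]
Extract 12: [5, 2, -5, 1, 12, 19]
Extract 5: [2, 1, -5, 5, 12, 19]
Extract 2: [1, -5, 2, 5, 12, 19]
Extract 1: [-5, 1, 2, 5, 12, 19]


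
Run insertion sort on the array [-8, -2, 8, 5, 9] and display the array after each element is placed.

First element -8 is already 'sorted'
Insert -2: shifted 0 elements -> [-8, -2, 8, 5, 9]
Insert 8: shifted 0 elements -> [-8, -2, 8, 5, 9]
Insert 5: shifted 1 elements -> [-8, -2, 5, 8, 9]
Insert 9: shifted 0 elements -> [-8, -2, 5, 8, 9]


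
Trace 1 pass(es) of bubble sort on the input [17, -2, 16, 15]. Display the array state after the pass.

After pass 1: [-2, 16, 15, 17] (3 swaps)
Total swaps: 3


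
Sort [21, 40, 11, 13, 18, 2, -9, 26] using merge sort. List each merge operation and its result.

Divide and conquer:
  Merge [21] + [40] -> [21, 40]
  Merge [11] + [13] -> [11, 13]
  Merge [21, 40] + [11, 13] -> [11, 13, 21, 40]
  Merge [18] + [2] -> [2, 18]
  Merge [-9] + [26] -> [-9, 26]
  Merge [2, 18] + [-9, 26] -> [-9, 2, 18, 26]
  Merge [11, 13, 21, 40] + [-9, 2, 18, 26] -> [-9, 2, 11, 13, 18, 21, 26, 40]


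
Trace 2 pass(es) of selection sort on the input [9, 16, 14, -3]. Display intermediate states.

Pass 1: Select minimum -3 at index 3, swap -> [-3, 16, 14, 9]
Pass 2: Select minimum 9 at index 3, swap -> [-3, 9, 14, 16]


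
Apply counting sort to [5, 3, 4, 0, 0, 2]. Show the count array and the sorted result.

Count array: [2, 0, 1, 1, 1, 1]
(count[i] = number of elements equal to i)
Cumulative count: [2, 2, 3, 4, 5, 6]
Sorted: [0, 0, 2, 3, 4, 5]


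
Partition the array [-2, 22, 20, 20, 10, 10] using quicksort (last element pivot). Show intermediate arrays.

Partition 1: pivot=10 at index 2 -> [-2, 10, 10, 20, 22, 20]
Partition 2: pivot=10 at index 1 -> [-2, 10, 10, 20, 22, 20]
Partition 3: pivot=20 at index 4 -> [-2, 10, 10, 20, 20, 22]


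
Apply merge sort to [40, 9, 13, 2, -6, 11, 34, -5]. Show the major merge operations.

Divide and conquer:
  Merge [40] + [9] -> [9, 40]
  Merge [13] + [2] -> [2, 13]
  Merge [9, 40] + [2, 13] -> [2, 9, 13, 40]
  Merge [-6] + [11] -> [-6, 11]
  Merge [34] + [-5] -> [-5, 34]
  Merge [-6, 11] + [-5, 34] -> [-6, -5, 11, 34]
  Merge [2, 9, 13, 40] + [-6, -5, 11, 34] -> [-6, -5, 2, 9, 11, 13, 34, 40]


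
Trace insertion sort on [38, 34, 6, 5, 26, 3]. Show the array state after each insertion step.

First element 38 is already 'sorted'
Insert 34: shifted 1 elements -> [34, 38, 6, 5, 26, 3]
Insert 6: shifted 2 elements -> [6, 34, 38, 5, 26, 3]
Insert 5: shifted 3 elements -> [5, 6, 34, 38, 26, 3]
Insert 26: shifted 2 elements -> [5, 6, 26, 34, 38, 3]
Insert 3: shifted 5 elements -> [3, 5, 6, 26, 34, 38]


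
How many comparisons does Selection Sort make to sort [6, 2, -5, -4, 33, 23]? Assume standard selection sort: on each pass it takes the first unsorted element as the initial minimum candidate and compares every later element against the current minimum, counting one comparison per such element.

Pass 1: scan indices 1..5 for the minimum = 5 comparison(s); min is -5, place at index 0 -> [-5, 2, 6, -4, 33, 23]
Pass 2: scan indices 2..5 for the minimum = 4 comparison(s); min is -4, place at index 1 -> [-5, -4, 6, 2, 33, 23]
Pass 3: scan indices 3..5 for the minimum = 3 comparison(s); min is 2, place at index 2 -> [-5, -4, 2, 6, 33, 23]
Pass 4: scan indices 4..5 for the minimum = 2 comparison(s); min is 6, place at index 3 -> [-5, -4, 2, 6, 33, 23]
Pass 5: scan indices 5..5 for the minimum = 1 comparison(s); min is 23, place at index 4 -> [-5, -4, 2, 6, 23, 33]
Selection sort always scans the whole unsorted suffix, so the count is (n-1) + (n-2) + ... + 1 = n(n-1)/2 = 6*5/2 = 15 regardless of the input order.
Total comparisons: 5 + 4 + 3 + 2 + 1 = 15


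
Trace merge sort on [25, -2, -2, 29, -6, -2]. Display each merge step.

Divide and conquer:
  Merge [-2] + [-2] -> [-2, -2]
  Merge [25] + [-2, -2] -> [-2, -2, 25]
  Merge [-6] + [-2] -> [-6, -2]
  Merge [29] + [-6, -2] -> [-6, -2, 29]
  Merge [-2, -2, 25] + [-6, -2, 29] -> [-6, -2, -2, -2, 25, 29]


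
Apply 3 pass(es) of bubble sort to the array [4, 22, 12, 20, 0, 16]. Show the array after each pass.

After pass 1: [4, 12, 20, 0, 16, 22] (4 swaps)
After pass 2: [4, 12, 0, 16, 20, 22] (2 swaps)
After pass 3: [4, 0, 12, 16, 20, 22] (1 swaps)
Total swaps: 7


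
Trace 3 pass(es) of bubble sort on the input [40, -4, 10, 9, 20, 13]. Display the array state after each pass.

After pass 1: [-4, 10, 9, 20, 13, 40] (5 swaps)
After pass 2: [-4, 9, 10, 13, 20, 40] (2 swaps)
After pass 3: [-4, 9, 10, 13, 20, 40] (0 swaps)
Total swaps: 7


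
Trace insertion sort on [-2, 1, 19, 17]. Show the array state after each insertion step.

First element -2 is already 'sorted'
Insert 1: shifted 0 elements -> [-2, 1, 19, 17]
Insert 19: shifted 0 elements -> [-2, 1, 19, 17]
Insert 17: shifted 1 elements -> [-2, 1, 17, 19]


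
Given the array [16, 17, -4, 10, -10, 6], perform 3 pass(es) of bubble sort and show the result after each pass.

After pass 1: [16, -4, 10, -10, 6, 17] (4 swaps)
After pass 2: [-4, 10, -10, 6, 16, 17] (4 swaps)
After pass 3: [-4, -10, 6, 10, 16, 17] (2 swaps)
Total swaps: 10


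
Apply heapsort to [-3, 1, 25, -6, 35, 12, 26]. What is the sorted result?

Build heap: [35, 1, 26, -6, -3, 12, 25]
Extract 35: [26, 1, 25, -6, -3, 12, 35]
Extract 26: [25, 1, 12, -6, -3, 26, 35]
Extract 25: [12, 1, -3, -6, 25, 26, 35]
Extract 12: [1, -6, -3, 12, 25, 26, 35]
Extract 1: [-3, -6, 1, 12, 25, 26, 35]
Extract -3: [-6, -3, 1, 12, 25, 26, 35]


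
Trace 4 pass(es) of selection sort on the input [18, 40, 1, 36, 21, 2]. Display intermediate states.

Pass 1: Select minimum 1 at index 2, swap -> [1, 40, 18, 36, 21, 2]
Pass 2: Select minimum 2 at index 5, swap -> [1, 2, 18, 36, 21, 40]
Pass 3: Select minimum 18 at index 2, swap -> [1, 2, 18, 36, 21, 40]
Pass 4: Select minimum 21 at index 4, swap -> [1, 2, 18, 21, 36, 40]


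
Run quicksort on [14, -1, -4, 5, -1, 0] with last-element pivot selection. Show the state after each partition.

Partition 1: pivot=0 at index 3 -> [-1, -4, -1, 0, 14, 5]
Partition 2: pivot=-1 at index 2 -> [-1, -4, -1, 0, 14, 5]
Partition 3: pivot=-4 at index 0 -> [-4, -1, -1, 0, 14, 5]
Partition 4: pivot=5 at index 4 -> [-4, -1, -1, 0, 5, 14]


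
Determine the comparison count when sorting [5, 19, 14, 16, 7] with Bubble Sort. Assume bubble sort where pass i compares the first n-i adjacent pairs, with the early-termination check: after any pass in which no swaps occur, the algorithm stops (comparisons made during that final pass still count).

Pass 1: compare adjacent pairs (0,1)..(3,4) = 4 comparison(s), 3 swap(s) -> [5, 14, 16, 7, 19]
Pass 2: compare adjacent pairs (0,1)..(2,3) = 3 comparison(s), 1 swap(s) -> [5, 14, 7, 16, 19]
Pass 3: compare adjacent pairs (0,1)..(1,2) = 2 comparison(s), 1 swap(s) -> [5, 7, 14, 16, 19]
Pass 4: compare adjacent pairs (0,1)..(0,1) = 1 comparison(s), 0 swap(s) -> [5, 7, 14, 16, 19]
No swaps in this pass, so bubble sort stops here.
Total comparisons: 4 + 3 + 2 + 1 = 10


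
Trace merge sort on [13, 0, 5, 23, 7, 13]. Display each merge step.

Divide and conquer:
  Merge [0] + [5] -> [0, 5]
  Merge [13] + [0, 5] -> [0, 5, 13]
  Merge [7] + [13] -> [7, 13]
  Merge [23] + [7, 13] -> [7, 13, 23]
  Merge [0, 5, 13] + [7, 13, 23] -> [0, 5, 7, 13, 13, 23]


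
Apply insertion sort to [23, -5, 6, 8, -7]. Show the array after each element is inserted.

First element 23 is already 'sorted'
Insert -5: shifted 1 elements -> [-5, 23, 6, 8, -7]
Insert 6: shifted 1 elements -> [-5, 6, 23, 8, -7]
Insert 8: shifted 1 elements -> [-5, 6, 8, 23, -7]
Insert -7: shifted 4 elements -> [-7, -5, 6, 8, 23]


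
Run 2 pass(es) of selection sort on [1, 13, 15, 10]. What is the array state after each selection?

Pass 1: Select minimum 1 at index 0, swap -> [1, 13, 15, 10]
Pass 2: Select minimum 10 at index 3, swap -> [1, 10, 15, 13]


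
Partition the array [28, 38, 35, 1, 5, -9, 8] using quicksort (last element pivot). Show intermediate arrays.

Partition 1: pivot=8 at index 3 -> [1, 5, -9, 8, 38, 35, 28]
Partition 2: pivot=-9 at index 0 -> [-9, 5, 1, 8, 38, 35, 28]
Partition 3: pivot=1 at index 1 -> [-9, 1, 5, 8, 38, 35, 28]
Partition 4: pivot=28 at index 4 -> [-9, 1, 5, 8, 28, 35, 38]
Partition 5: pivot=38 at index 6 -> [-9, 1, 5, 8, 28, 35, 38]


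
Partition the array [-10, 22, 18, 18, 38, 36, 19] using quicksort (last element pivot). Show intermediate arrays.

Partition 1: pivot=19 at index 3 -> [-10, 18, 18, 19, 38, 36, 22]
Partition 2: pivot=18 at index 2 -> [-10, 18, 18, 19, 38, 36, 22]
Partition 3: pivot=18 at index 1 -> [-10, 18, 18, 19, 38, 36, 22]
Partition 4: pivot=22 at index 4 -> [-10, 18, 18, 19, 22, 36, 38]
Partition 5: pivot=38 at index 6 -> [-10, 18, 18, 19, 22, 36, 38]


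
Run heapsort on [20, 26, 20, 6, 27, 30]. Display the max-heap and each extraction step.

Build heap: [30, 27, 20, 6, 26, 20]
Extract 30: [27, 26, 20, 6, 20, 30]
Extract 27: [26, 20, 20, 6, 27, 30]
Extract 26: [20, 6, 20, 26, 27, 30]
Extract 20: [20, 6, 20, 26, 27, 30]
Extract 20: [6, 20, 20, 26, 27, 30]


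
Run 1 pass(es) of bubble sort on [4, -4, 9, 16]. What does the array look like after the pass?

After pass 1: [-4, 4, 9, 16] (1 swaps)
Total swaps: 1


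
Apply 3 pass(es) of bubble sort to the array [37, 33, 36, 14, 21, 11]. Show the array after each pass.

After pass 1: [33, 36, 14, 21, 11, 37] (5 swaps)
After pass 2: [33, 14, 21, 11, 36, 37] (3 swaps)
After pass 3: [14, 21, 11, 33, 36, 37] (3 swaps)
Total swaps: 11


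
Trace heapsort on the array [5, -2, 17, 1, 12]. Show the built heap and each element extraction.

Build heap: [17, 12, 5, 1, -2]
Extract 17: [12, 1, 5, -2, 17]
Extract 12: [5, 1, -2, 12, 17]
Extract 5: [1, -2, 5, 12, 17]
Extract 1: [-2, 1, 5, 12, 17]


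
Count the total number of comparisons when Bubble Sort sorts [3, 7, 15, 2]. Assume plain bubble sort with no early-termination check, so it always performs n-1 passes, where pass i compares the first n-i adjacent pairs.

Pass 1: compare adjacent pairs (0,1)..(2,3) = 3 comparison(s), 1 swap(s) -> [3, 7, 2, 15]
Pass 2: compare adjacent pairs (0,1)..(1,2) = 2 comparison(s), 1 swap(s) -> [3, 2, 7, 15]
Pass 3: compare adjacent pairs (0,1)..(0,1) = 1 comparison(s), 1 swap(s) -> [2, 3, 7, 15]
Total comparisons: 3 + 2 + 1 = 6


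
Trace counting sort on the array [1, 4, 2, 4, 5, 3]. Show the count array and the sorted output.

Count array: [0, 1, 1, 1, 2, 1]
(count[i] = number of elements equal to i)
Cumulative count: [0, 1, 2, 3, 5, 6]
Sorted: [1, 2, 3, 4, 4, 5]


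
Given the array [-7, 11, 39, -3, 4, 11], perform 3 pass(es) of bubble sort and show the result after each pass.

After pass 1: [-7, 11, -3, 4, 11, 39] (3 swaps)
After pass 2: [-7, -3, 4, 11, 11, 39] (2 swaps)
After pass 3: [-7, -3, 4, 11, 11, 39] (0 swaps)
Total swaps: 5


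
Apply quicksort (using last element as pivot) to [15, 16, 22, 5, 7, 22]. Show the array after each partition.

Partition 1: pivot=22 at index 5 -> [15, 16, 22, 5, 7, 22]
Partition 2: pivot=7 at index 1 -> [5, 7, 22, 15, 16, 22]
Partition 3: pivot=16 at index 3 -> [5, 7, 15, 16, 22, 22]


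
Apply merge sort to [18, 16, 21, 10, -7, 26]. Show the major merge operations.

Divide and conquer:
  Merge [16] + [21] -> [16, 21]
  Merge [18] + [16, 21] -> [16, 18, 21]
  Merge [-7] + [26] -> [-7, 26]
  Merge [10] + [-7, 26] -> [-7, 10, 26]
  Merge [16, 18, 21] + [-7, 10, 26] -> [-7, 10, 16, 18, 21, 26]


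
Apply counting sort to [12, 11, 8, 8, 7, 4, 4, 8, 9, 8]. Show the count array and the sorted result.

Count array: [0, 0, 0, 0, 2, 0, 0, 1, 4, 1, 0, 1, 1]
(count[i] = number of elements equal to i)
Cumulative count: [0, 0, 0, 0, 2, 2, 2, 3, 7, 8, 8, 9, 10]
Sorted: [4, 4, 7, 8, 8, 8, 8, 9, 11, 12]


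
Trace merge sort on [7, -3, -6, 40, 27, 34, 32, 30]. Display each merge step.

Divide and conquer:
  Merge [7] + [-3] -> [-3, 7]
  Merge [-6] + [40] -> [-6, 40]
  Merge [-3, 7] + [-6, 40] -> [-6, -3, 7, 40]
  Merge [27] + [34] -> [27, 34]
  Merge [32] + [30] -> [30, 32]
  Merge [27, 34] + [30, 32] -> [27, 30, 32, 34]
  Merge [-6, -3, 7, 40] + [27, 30, 32, 34] -> [-6, -3, 7, 27, 30, 32, 34, 40]


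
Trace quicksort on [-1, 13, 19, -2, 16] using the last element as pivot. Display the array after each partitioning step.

Partition 1: pivot=16 at index 3 -> [-1, 13, -2, 16, 19]
Partition 2: pivot=-2 at index 0 -> [-2, 13, -1, 16, 19]
Partition 3: pivot=-1 at index 1 -> [-2, -1, 13, 16, 19]


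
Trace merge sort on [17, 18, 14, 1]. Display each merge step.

Divide and conquer:
  Merge [17] + [18] -> [17, 18]
  Merge [14] + [1] -> [1, 14]
  Merge [17, 18] + [1, 14] -> [1, 14, 17, 18]


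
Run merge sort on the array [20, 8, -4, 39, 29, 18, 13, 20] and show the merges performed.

Divide and conquer:
  Merge [20] + [8] -> [8, 20]
  Merge [-4] + [39] -> [-4, 39]
  Merge [8, 20] + [-4, 39] -> [-4, 8, 20, 39]
  Merge [29] + [18] -> [18, 29]
  Merge [13] + [20] -> [13, 20]
  Merge [18, 29] + [13, 20] -> [13, 18, 20, 29]
  Merge [-4, 8, 20, 39] + [13, 18, 20, 29] -> [-4, 8, 13, 18, 20, 20, 29, 39]


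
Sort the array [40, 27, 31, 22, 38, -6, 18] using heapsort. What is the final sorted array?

Build heap: [40, 38, 31, 22, 27, -6, 18]
Extract 40: [38, 27, 31, 22, 18, -6, 40]
Extract 38: [31, 27, -6, 22, 18, 38, 40]
Extract 31: [27, 22, -6, 18, 31, 38, 40]
Extract 27: [22, 18, -6, 27, 31, 38, 40]
Extract 22: [18, -6, 22, 27, 31, 38, 40]
Extract 18: [-6, 18, 22, 27, 31, 38, 40]


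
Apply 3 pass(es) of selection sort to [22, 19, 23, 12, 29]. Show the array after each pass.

Pass 1: Select minimum 12 at index 3, swap -> [12, 19, 23, 22, 29]
Pass 2: Select minimum 19 at index 1, swap -> [12, 19, 23, 22, 29]
Pass 3: Select minimum 22 at index 3, swap -> [12, 19, 22, 23, 29]


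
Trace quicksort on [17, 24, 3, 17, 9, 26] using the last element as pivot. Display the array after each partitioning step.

Partition 1: pivot=26 at index 5 -> [17, 24, 3, 17, 9, 26]
Partition 2: pivot=9 at index 1 -> [3, 9, 17, 17, 24, 26]
Partition 3: pivot=24 at index 4 -> [3, 9, 17, 17, 24, 26]
Partition 4: pivot=17 at index 3 -> [3, 9, 17, 17, 24, 26]


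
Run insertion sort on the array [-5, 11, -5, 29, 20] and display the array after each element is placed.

First element -5 is already 'sorted'
Insert 11: shifted 0 elements -> [-5, 11, -5, 29, 20]
Insert -5: shifted 1 elements -> [-5, -5, 11, 29, 20]
Insert 29: shifted 0 elements -> [-5, -5, 11, 29, 20]
Insert 20: shifted 1 elements -> [-5, -5, 11, 20, 29]


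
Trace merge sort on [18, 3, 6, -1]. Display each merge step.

Divide and conquer:
  Merge [18] + [3] -> [3, 18]
  Merge [6] + [-1] -> [-1, 6]
  Merge [3, 18] + [-1, 6] -> [-1, 3, 6, 18]


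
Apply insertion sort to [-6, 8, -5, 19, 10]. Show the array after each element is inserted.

First element -6 is already 'sorted'
Insert 8: shifted 0 elements -> [-6, 8, -5, 19, 10]
Insert -5: shifted 1 elements -> [-6, -5, 8, 19, 10]
Insert 19: shifted 0 elements -> [-6, -5, 8, 19, 10]
Insert 10: shifted 1 elements -> [-6, -5, 8, 10, 19]


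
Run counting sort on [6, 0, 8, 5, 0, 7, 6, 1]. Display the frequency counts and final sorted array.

Count array: [2, 1, 0, 0, 0, 1, 2, 1, 1]
(count[i] = number of elements equal to i)
Cumulative count: [2, 3, 3, 3, 3, 4, 6, 7, 8]
Sorted: [0, 0, 1, 5, 6, 6, 7, 8]


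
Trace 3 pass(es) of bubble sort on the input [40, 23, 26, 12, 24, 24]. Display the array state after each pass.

After pass 1: [23, 26, 12, 24, 24, 40] (5 swaps)
After pass 2: [23, 12, 24, 24, 26, 40] (3 swaps)
After pass 3: [12, 23, 24, 24, 26, 40] (1 swaps)
Total swaps: 9


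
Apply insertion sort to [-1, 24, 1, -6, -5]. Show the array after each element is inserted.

First element -1 is already 'sorted'
Insert 24: shifted 0 elements -> [-1, 24, 1, -6, -5]
Insert 1: shifted 1 elements -> [-1, 1, 24, -6, -5]
Insert -6: shifted 3 elements -> [-6, -1, 1, 24, -5]
Insert -5: shifted 3 elements -> [-6, -5, -1, 1, 24]


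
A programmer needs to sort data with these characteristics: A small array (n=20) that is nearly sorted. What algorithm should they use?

Best choice: Insertion sort
Reason: Insertion sort is O(n) for nearly sorted arrays and has low overhead


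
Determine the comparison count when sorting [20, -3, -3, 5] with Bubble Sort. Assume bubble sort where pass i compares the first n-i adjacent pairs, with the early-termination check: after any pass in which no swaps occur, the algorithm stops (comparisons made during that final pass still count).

Pass 1: compare adjacent pairs (0,1)..(2,3) = 3 comparison(s), 3 swap(s) -> [-3, -3, 5, 20]
Pass 2: compare adjacent pairs (0,1)..(1,2) = 2 comparison(s), 0 swap(s) -> [-3, -3, 5, 20]
No swaps in this pass, so bubble sort stops here.
Total comparisons: 3 + 2 = 5


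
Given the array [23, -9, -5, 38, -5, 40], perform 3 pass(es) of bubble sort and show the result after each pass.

After pass 1: [-9, -5, 23, -5, 38, 40] (3 swaps)
After pass 2: [-9, -5, -5, 23, 38, 40] (1 swaps)
After pass 3: [-9, -5, -5, 23, 38, 40] (0 swaps)
Total swaps: 4


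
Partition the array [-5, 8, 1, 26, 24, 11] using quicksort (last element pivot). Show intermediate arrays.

Partition 1: pivot=11 at index 3 -> [-5, 8, 1, 11, 24, 26]
Partition 2: pivot=1 at index 1 -> [-5, 1, 8, 11, 24, 26]
Partition 3: pivot=26 at index 5 -> [-5, 1, 8, 11, 24, 26]


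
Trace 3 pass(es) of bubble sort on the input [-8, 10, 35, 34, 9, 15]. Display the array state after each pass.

After pass 1: [-8, 10, 34, 9, 15, 35] (3 swaps)
After pass 2: [-8, 10, 9, 15, 34, 35] (2 swaps)
After pass 3: [-8, 9, 10, 15, 34, 35] (1 swaps)
Total swaps: 6


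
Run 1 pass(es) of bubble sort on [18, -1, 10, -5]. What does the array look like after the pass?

After pass 1: [-1, 10, -5, 18] (3 swaps)
Total swaps: 3


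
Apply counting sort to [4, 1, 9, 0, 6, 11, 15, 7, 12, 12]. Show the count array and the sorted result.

Count array: [1, 1, 0, 0, 1, 0, 1, 1, 0, 1, 0, 1, 2, 0, 0, 1]
(count[i] = number of elements equal to i)
Cumulative count: [1, 2, 2, 2, 3, 3, 4, 5, 5, 6, 6, 7, 9, 9, 9, 10]
Sorted: [0, 1, 4, 6, 7, 9, 11, 12, 12, 15]


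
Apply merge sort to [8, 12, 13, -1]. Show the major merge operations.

Divide and conquer:
  Merge [8] + [12] -> [8, 12]
  Merge [13] + [-1] -> [-1, 13]
  Merge [8, 12] + [-1, 13] -> [-1, 8, 12, 13]


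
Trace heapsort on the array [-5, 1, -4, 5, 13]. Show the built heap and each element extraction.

Build heap: [13, 5, -4, -5, 1]
Extract 13: [5, 1, -4, -5, 13]
Extract 5: [1, -5, -4, 5, 13]
Extract 1: [-4, -5, 1, 5, 13]
Extract -4: [-5, -4, 1, 5, 13]


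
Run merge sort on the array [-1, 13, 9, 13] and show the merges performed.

Divide and conquer:
  Merge [-1] + [13] -> [-1, 13]
  Merge [9] + [13] -> [9, 13]
  Merge [-1, 13] + [9, 13] -> [-1, 9, 13, 13]


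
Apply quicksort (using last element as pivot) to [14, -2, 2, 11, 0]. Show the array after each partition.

Partition 1: pivot=0 at index 1 -> [-2, 0, 2, 11, 14]
Partition 2: pivot=14 at index 4 -> [-2, 0, 2, 11, 14]
Partition 3: pivot=11 at index 3 -> [-2, 0, 2, 11, 14]


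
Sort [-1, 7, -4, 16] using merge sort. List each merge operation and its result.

Divide and conquer:
  Merge [-1] + [7] -> [-1, 7]
  Merge [-4] + [16] -> [-4, 16]
  Merge [-1, 7] + [-4, 16] -> [-4, -1, 7, 16]


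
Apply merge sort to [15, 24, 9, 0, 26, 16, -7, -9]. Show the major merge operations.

Divide and conquer:
  Merge [15] + [24] -> [15, 24]
  Merge [9] + [0] -> [0, 9]
  Merge [15, 24] + [0, 9] -> [0, 9, 15, 24]
  Merge [26] + [16] -> [16, 26]
  Merge [-7] + [-9] -> [-9, -7]
  Merge [16, 26] + [-9, -7] -> [-9, -7, 16, 26]
  Merge [0, 9, 15, 24] + [-9, -7, 16, 26] -> [-9, -7, 0, 9, 15, 16, 24, 26]


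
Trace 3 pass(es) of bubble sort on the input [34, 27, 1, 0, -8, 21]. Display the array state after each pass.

After pass 1: [27, 1, 0, -8, 21, 34] (5 swaps)
After pass 2: [1, 0, -8, 21, 27, 34] (4 swaps)
After pass 3: [0, -8, 1, 21, 27, 34] (2 swaps)
Total swaps: 11


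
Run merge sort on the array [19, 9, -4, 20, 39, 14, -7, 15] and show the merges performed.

Divide and conquer:
  Merge [19] + [9] -> [9, 19]
  Merge [-4] + [20] -> [-4, 20]
  Merge [9, 19] + [-4, 20] -> [-4, 9, 19, 20]
  Merge [39] + [14] -> [14, 39]
  Merge [-7] + [15] -> [-7, 15]
  Merge [14, 39] + [-7, 15] -> [-7, 14, 15, 39]
  Merge [-4, 9, 19, 20] + [-7, 14, 15, 39] -> [-7, -4, 9, 14, 15, 19, 20, 39]


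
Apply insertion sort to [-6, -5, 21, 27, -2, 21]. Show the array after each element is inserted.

First element -6 is already 'sorted'
Insert -5: shifted 0 elements -> [-6, -5, 21, 27, -2, 21]
Insert 21: shifted 0 elements -> [-6, -5, 21, 27, -2, 21]
Insert 27: shifted 0 elements -> [-6, -5, 21, 27, -2, 21]
Insert -2: shifted 2 elements -> [-6, -5, -2, 21, 27, 21]
Insert 21: shifted 1 elements -> [-6, -5, -2, 21, 21, 27]


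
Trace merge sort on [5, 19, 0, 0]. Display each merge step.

Divide and conquer:
  Merge [5] + [19] -> [5, 19]
  Merge [0] + [0] -> [0, 0]
  Merge [5, 19] + [0, 0] -> [0, 0, 5, 19]


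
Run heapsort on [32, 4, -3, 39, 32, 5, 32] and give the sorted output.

Build heap: [39, 32, 32, 4, 32, 5, -3]
Extract 39: [32, 32, 32, 4, -3, 5, 39]
Extract 32: [32, 5, 32, 4, -3, 32, 39]
Extract 32: [32, 5, -3, 4, 32, 32, 39]
Extract 32: [5, 4, -3, 32, 32, 32, 39]
Extract 5: [4, -3, 5, 32, 32, 32, 39]
Extract 4: [-3, 4, 5, 32, 32, 32, 39]


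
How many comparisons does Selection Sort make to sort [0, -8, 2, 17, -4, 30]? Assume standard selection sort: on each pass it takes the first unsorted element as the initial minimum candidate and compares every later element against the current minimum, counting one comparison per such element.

Pass 1: scan indices 1..5 for the minimum = 5 comparison(s); min is -8, place at index 0 -> [-8, 0, 2, 17, -4, 30]
Pass 2: scan indices 2..5 for the minimum = 4 comparison(s); min is -4, place at index 1 -> [-8, -4, 2, 17, 0, 30]
Pass 3: scan indices 3..5 for the minimum = 3 comparison(s); min is 0, place at index 2 -> [-8, -4, 0, 17, 2, 30]
Pass 4: scan indices 4..5 for the minimum = 2 comparison(s); min is 2, place at index 3 -> [-8, -4, 0, 2, 17, 30]
Pass 5: scan indices 5..5 for the minimum = 1 comparison(s); min is 17, place at index 4 -> [-8, -4, 0, 2, 17, 30]
Selection sort always scans the whole unsorted suffix, so the count is (n-1) + (n-2) + ... + 1 = n(n-1)/2 = 6*5/2 = 15 regardless of the input order.
Total comparisons: 5 + 4 + 3 + 2 + 1 = 15


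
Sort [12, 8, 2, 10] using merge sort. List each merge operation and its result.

Divide and conquer:
  Merge [12] + [8] -> [8, 12]
  Merge [2] + [10] -> [2, 10]
  Merge [8, 12] + [2, 10] -> [2, 8, 10, 12]


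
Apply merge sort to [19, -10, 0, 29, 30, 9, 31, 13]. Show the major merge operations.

Divide and conquer:
  Merge [19] + [-10] -> [-10, 19]
  Merge [0] + [29] -> [0, 29]
  Merge [-10, 19] + [0, 29] -> [-10, 0, 19, 29]
  Merge [30] + [9] -> [9, 30]
  Merge [31] + [13] -> [13, 31]
  Merge [9, 30] + [13, 31] -> [9, 13, 30, 31]
  Merge [-10, 0, 19, 29] + [9, 13, 30, 31] -> [-10, 0, 9, 13, 19, 29, 30, 31]


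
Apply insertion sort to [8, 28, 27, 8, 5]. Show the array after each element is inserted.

First element 8 is already 'sorted'
Insert 28: shifted 0 elements -> [8, 28, 27, 8, 5]
Insert 27: shifted 1 elements -> [8, 27, 28, 8, 5]
Insert 8: shifted 2 elements -> [8, 8, 27, 28, 5]
Insert 5: shifted 4 elements -> [5, 8, 8, 27, 28]


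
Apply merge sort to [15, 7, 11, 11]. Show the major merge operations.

Divide and conquer:
  Merge [15] + [7] -> [7, 15]
  Merge [11] + [11] -> [11, 11]
  Merge [7, 15] + [11, 11] -> [7, 11, 11, 15]


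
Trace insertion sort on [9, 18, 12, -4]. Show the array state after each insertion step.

First element 9 is already 'sorted'
Insert 18: shifted 0 elements -> [9, 18, 12, -4]
Insert 12: shifted 1 elements -> [9, 12, 18, -4]
Insert -4: shifted 3 elements -> [-4, 9, 12, 18]


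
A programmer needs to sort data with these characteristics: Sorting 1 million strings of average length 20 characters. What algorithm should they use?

Best choice: MSD radix sort or Mergesort
Reason: MSD radix sort is a non-comparison sort that buckets the strings by successive character positions, running in time proportional to the total number of characters examined rather than O(n log n) string comparisons; mergesort is a stable O(n log n)-comparison alternative that works for arbitrary variable-length keys


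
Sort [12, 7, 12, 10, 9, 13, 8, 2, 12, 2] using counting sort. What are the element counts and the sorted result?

Count array: [0, 0, 2, 0, 0, 0, 0, 1, 1, 1, 1, 0, 3, 1]
(count[i] = number of elements equal to i)
Cumulative count: [0, 0, 2, 2, 2, 2, 2, 3, 4, 5, 6, 6, 9, 10]
Sorted: [2, 2, 7, 8, 9, 10, 12, 12, 12, 13]


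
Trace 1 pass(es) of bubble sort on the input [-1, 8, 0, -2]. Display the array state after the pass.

After pass 1: [-1, 0, -2, 8] (2 swaps)
Total swaps: 2


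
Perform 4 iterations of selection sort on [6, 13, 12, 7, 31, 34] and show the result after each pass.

Pass 1: Select minimum 6 at index 0, swap -> [6, 13, 12, 7, 31, 34]
Pass 2: Select minimum 7 at index 3, swap -> [6, 7, 12, 13, 31, 34]
Pass 3: Select minimum 12 at index 2, swap -> [6, 7, 12, 13, 31, 34]
Pass 4: Select minimum 13 at index 3, swap -> [6, 7, 12, 13, 31, 34]


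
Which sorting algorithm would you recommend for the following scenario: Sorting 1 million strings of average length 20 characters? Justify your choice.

Best choice: MSD radix sort or Mergesort
Reason: MSD radix sort is a non-comparison sort that buckets the strings by successive character positions, running in time proportional to the total number of characters examined rather than O(n log n) string comparisons; mergesort is a stable O(n log n)-comparison alternative that works for arbitrary variable-length keys


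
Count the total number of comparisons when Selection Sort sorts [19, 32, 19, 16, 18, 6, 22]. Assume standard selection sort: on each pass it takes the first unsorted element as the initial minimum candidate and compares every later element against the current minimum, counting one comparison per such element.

Pass 1: scan indices 1..6 for the minimum = 6 comparison(s); min is 6, place at index 0 -> [6, 32, 19, 16, 18, 19, 22]
Pass 2: scan indices 2..6 for the minimum = 5 comparison(s); min is 16, place at index 1 -> [6, 16, 19, 32, 18, 19, 22]
Pass 3: scan indices 3..6 for the minimum = 4 comparison(s); min is 18, place at index 2 -> [6, 16, 18, 32, 19, 19, 22]
Pass 4: scan indices 4..6 for the minimum = 3 comparison(s); min is 19, place at index 3 -> [6, 16, 18, 19, 32, 19, 22]
Pass 5: scan indices 5..6 for the minimum = 2 comparison(s); min is 19, place at index 4 -> [6, 16, 18, 19, 19, 32, 22]
Pass 6: scan indices 6..6 for the minimum = 1 comparison(s); min is 22, place at index 5 -> [6, 16, 18, 19, 19, 22, 32]
Selection sort always scans the whole unsorted suffix, so the count is (n-1) + (n-2) + ... + 1 = n(n-1)/2 = 7*6/2 = 21 regardless of the input order.
Total comparisons: 6 + 5 + 4 + 3 + 2 + 1 = 21


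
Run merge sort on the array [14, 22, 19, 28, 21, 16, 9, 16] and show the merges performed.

Divide and conquer:
  Merge [14] + [22] -> [14, 22]
  Merge [19] + [28] -> [19, 28]
  Merge [14, 22] + [19, 28] -> [14, 19, 22, 28]
  Merge [21] + [16] -> [16, 21]
  Merge [9] + [16] -> [9, 16]
  Merge [16, 21] + [9, 16] -> [9, 16, 16, 21]
  Merge [14, 19, 22, 28] + [9, 16, 16, 21] -> [9, 14, 16, 16, 19, 21, 22, 28]


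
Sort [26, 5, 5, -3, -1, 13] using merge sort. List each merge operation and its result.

Divide and conquer:
  Merge [5] + [5] -> [5, 5]
  Merge [26] + [5, 5] -> [5, 5, 26]
  Merge [-1] + [13] -> [-1, 13]
  Merge [-3] + [-1, 13] -> [-3, -1, 13]
  Merge [5, 5, 26] + [-3, -1, 13] -> [-3, -1, 5, 5, 13, 26]


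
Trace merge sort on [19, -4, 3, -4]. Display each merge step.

Divide and conquer:
  Merge [19] + [-4] -> [-4, 19]
  Merge [3] + [-4] -> [-4, 3]
  Merge [-4, 19] + [-4, 3] -> [-4, -4, 3, 19]


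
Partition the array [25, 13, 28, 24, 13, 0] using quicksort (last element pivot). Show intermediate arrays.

Partition 1: pivot=0 at index 0 -> [0, 13, 28, 24, 13, 25]
Partition 2: pivot=25 at index 4 -> [0, 13, 24, 13, 25, 28]
Partition 3: pivot=13 at index 2 -> [0, 13, 13, 24, 25, 28]


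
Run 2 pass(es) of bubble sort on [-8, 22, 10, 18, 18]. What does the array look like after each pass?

After pass 1: [-8, 10, 18, 18, 22] (3 swaps)
After pass 2: [-8, 10, 18, 18, 22] (0 swaps)
Total swaps: 3


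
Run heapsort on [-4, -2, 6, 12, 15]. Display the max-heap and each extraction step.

Build heap: [15, 12, 6, -4, -2]
Extract 15: [12, -2, 6, -4, 15]
Extract 12: [6, -2, -4, 12, 15]
Extract 6: [-2, -4, 6, 12, 15]
Extract -2: [-4, -2, 6, 12, 15]


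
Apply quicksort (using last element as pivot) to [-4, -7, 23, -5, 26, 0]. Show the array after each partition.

Partition 1: pivot=0 at index 3 -> [-4, -7, -5, 0, 26, 23]
Partition 2: pivot=-5 at index 1 -> [-7, -5, -4, 0, 26, 23]
Partition 3: pivot=23 at index 4 -> [-7, -5, -4, 0, 23, 26]


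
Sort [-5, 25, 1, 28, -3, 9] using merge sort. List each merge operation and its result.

Divide and conquer:
  Merge [25] + [1] -> [1, 25]
  Merge [-5] + [1, 25] -> [-5, 1, 25]
  Merge [-3] + [9] -> [-3, 9]
  Merge [28] + [-3, 9] -> [-3, 9, 28]
  Merge [-5, 1, 25] + [-3, 9, 28] -> [-5, -3, 1, 9, 25, 28]


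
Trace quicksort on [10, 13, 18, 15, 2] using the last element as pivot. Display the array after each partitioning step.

Partition 1: pivot=2 at index 0 -> [2, 13, 18, 15, 10]
Partition 2: pivot=10 at index 1 -> [2, 10, 18, 15, 13]
Partition 3: pivot=13 at index 2 -> [2, 10, 13, 15, 18]
Partition 4: pivot=18 at index 4 -> [2, 10, 13, 15, 18]


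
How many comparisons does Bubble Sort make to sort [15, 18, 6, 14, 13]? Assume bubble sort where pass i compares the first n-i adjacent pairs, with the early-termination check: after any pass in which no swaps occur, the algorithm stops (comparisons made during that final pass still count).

Pass 1: compare adjacent pairs (0,1)..(3,4) = 4 comparison(s), 3 swap(s) -> [15, 6, 14, 13, 18]
Pass 2: compare adjacent pairs (0,1)..(2,3) = 3 comparison(s), 3 swap(s) -> [6, 14, 13, 15, 18]
Pass 3: compare adjacent pairs (0,1)..(1,2) = 2 comparison(s), 1 swap(s) -> [6, 13, 14, 15, 18]
Pass 4: compare adjacent pairs (0,1)..(0,1) = 1 comparison(s), 0 swap(s) -> [6, 13, 14, 15, 18]
No swaps in this pass, so bubble sort stops here.
Total comparisons: 4 + 3 + 2 + 1 = 10


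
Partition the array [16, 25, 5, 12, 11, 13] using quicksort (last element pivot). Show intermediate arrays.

Partition 1: pivot=13 at index 3 -> [5, 12, 11, 13, 16, 25]
Partition 2: pivot=11 at index 1 -> [5, 11, 12, 13, 16, 25]
Partition 3: pivot=25 at index 5 -> [5, 11, 12, 13, 16, 25]


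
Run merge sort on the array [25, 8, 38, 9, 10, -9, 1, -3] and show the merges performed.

Divide and conquer:
  Merge [25] + [8] -> [8, 25]
  Merge [38] + [9] -> [9, 38]
  Merge [8, 25] + [9, 38] -> [8, 9, 25, 38]
  Merge [10] + [-9] -> [-9, 10]
  Merge [1] + [-3] -> [-3, 1]
  Merge [-9, 10] + [-3, 1] -> [-9, -3, 1, 10]
  Merge [8, 9, 25, 38] + [-9, -3, 1, 10] -> [-9, -3, 1, 8, 9, 10, 25, 38]


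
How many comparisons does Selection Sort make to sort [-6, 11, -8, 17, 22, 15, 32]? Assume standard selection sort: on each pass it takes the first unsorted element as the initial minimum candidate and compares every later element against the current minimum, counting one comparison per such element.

Pass 1: scan indices 1..6 for the minimum = 6 comparison(s); min is -8, place at index 0 -> [-8, 11, -6, 17, 22, 15, 32]
Pass 2: scan indices 2..6 for the minimum = 5 comparison(s); min is -6, place at index 1 -> [-8, -6, 11, 17, 22, 15, 32]
Pass 3: scan indices 3..6 for the minimum = 4 comparison(s); min is 11, place at index 2 -> [-8, -6, 11, 17, 22, 15, 32]
Pass 4: scan indices 4..6 for the minimum = 3 comparison(s); min is 15, place at index 3 -> [-8, -6, 11, 15, 22, 17, 32]
Pass 5: scan indices 5..6 for the minimum = 2 comparison(s); min is 17, place at index 4 -> [-8, -6, 11, 15, 17, 22, 32]
Pass 6: scan indices 6..6 for the minimum = 1 comparison(s); min is 22, place at index 5 -> [-8, -6, 11, 15, 17, 22, 32]
Selection sort always scans the whole unsorted suffix, so the count is (n-1) + (n-2) + ... + 1 = n(n-1)/2 = 7*6/2 = 21 regardless of the input order.
Total comparisons: 6 + 5 + 4 + 3 + 2 + 1 = 21


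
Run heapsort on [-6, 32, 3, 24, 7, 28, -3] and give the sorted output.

Build heap: [32, 24, 28, -6, 7, 3, -3]
Extract 32: [28, 24, 3, -6, 7, -3, 32]
Extract 28: [24, 7, 3, -6, -3, 28, 32]
Extract 24: [7, -3, 3, -6, 24, 28, 32]
Extract 7: [3, -3, -6, 7, 24, 28, 32]
Extract 3: [-3, -6, 3, 7, 24, 28, 32]
Extract -3: [-6, -3, 3, 7, 24, 28, 32]


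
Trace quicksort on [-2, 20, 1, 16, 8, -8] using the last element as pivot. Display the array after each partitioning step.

Partition 1: pivot=-8 at index 0 -> [-8, 20, 1, 16, 8, -2]
Partition 2: pivot=-2 at index 1 -> [-8, -2, 1, 16, 8, 20]
Partition 3: pivot=20 at index 5 -> [-8, -2, 1, 16, 8, 20]
Partition 4: pivot=8 at index 3 -> [-8, -2, 1, 8, 16, 20]


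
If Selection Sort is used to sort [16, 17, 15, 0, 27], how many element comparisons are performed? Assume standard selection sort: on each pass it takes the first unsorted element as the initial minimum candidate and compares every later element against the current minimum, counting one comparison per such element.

Pass 1: scan indices 1..4 for the minimum = 4 comparison(s); min is 0, place at index 0 -> [0, 17, 15, 16, 27]
Pass 2: scan indices 2..4 for the minimum = 3 comparison(s); min is 15, place at index 1 -> [0, 15, 17, 16, 27]
Pass 3: scan indices 3..4 for the minimum = 2 comparison(s); min is 16, place at index 2 -> [0, 15, 16, 17, 27]
Pass 4: scan indices 4..4 for the minimum = 1 comparison(s); min is 17, place at index 3 -> [0, 15, 16, 17, 27]
Selection sort always scans the whole unsorted suffix, so the count is (n-1) + (n-2) + ... + 1 = n(n-1)/2 = 5*4/2 = 10 regardless of the input order.
Total comparisons: 4 + 3 + 2 + 1 = 10


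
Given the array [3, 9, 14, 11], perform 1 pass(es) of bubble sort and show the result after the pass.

After pass 1: [3, 9, 11, 14] (1 swaps)
Total swaps: 1


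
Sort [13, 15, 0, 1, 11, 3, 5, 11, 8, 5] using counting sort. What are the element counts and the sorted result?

Count array: [1, 1, 0, 1, 0, 2, 0, 0, 1, 0, 0, 2, 0, 1, 0, 1]
(count[i] = number of elements equal to i)
Cumulative count: [1, 2, 2, 3, 3, 5, 5, 5, 6, 6, 6, 8, 8, 9, 9, 10]
Sorted: [0, 1, 3, 5, 5, 8, 11, 11, 13, 15]
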